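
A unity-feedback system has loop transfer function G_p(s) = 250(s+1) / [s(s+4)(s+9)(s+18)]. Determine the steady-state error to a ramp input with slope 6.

G_p(s) has one factor of s in the denominator, so the system is type 1.
K_v = lim_{s→0} s·G_p(s) = 250·1 / (4·9·18) = 125/324.
e_ss = 6/K_v = 6/(125/324) = 15.552.

15.552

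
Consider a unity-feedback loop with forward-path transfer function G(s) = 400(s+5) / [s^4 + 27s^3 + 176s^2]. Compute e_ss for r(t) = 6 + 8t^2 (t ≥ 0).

1.408

The denominator has no term below 176s^2 — 2 poles at s=0, type 2. Taking each input component in turn:
  • 6: tracked with zero error.
  • 8t^2: e_ss = 16/K_a with K_a=125/11 → 1.408.
Total e_ss = 1.408.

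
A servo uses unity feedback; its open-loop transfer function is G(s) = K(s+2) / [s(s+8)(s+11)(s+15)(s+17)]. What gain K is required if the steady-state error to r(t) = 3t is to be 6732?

5

G(s) has one factor of s in the denominator, so the system is type 1.
K_v = lim_{s→0} s·G(s) = K·2 / (8·11·15·17) = (1/11220)·K.
e_ss = 3/K_v = 6732 ⇒ K_v = 1/2244 ⇒ K = (1/2244)/(1/11220) = 5.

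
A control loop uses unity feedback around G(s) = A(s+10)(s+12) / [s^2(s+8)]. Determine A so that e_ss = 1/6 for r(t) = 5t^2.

4

System type = 2 (two poles at s=0).
K_a = lim_{s→0} s^2·G(s) = A·10·12 / (8) = 15·A.
e_ss = 10/K_a = 1/6 ⇒ K_a = 60 ⇒ A = 60/15 = 4.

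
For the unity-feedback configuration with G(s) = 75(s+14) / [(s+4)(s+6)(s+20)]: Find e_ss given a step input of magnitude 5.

The open loop has no poles at the origin → type 0 system.
K_p = lim_{s→0} G(s) = 75·14 / (4·6·20) = 2.1875.
e_ss = 5/(1 + K_p) = 5/3.1875 = 80/51.

80/51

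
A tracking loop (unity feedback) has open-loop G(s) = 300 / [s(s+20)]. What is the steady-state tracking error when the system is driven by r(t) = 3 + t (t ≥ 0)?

1/15

The open loop has one pole at the origin → type 1 system. Taking each input component in turn:
  • 3: tracked with zero error.
  • t: e_ss = 1/K_v with K_v=15 → 1/15.
Total e_ss = 1/15.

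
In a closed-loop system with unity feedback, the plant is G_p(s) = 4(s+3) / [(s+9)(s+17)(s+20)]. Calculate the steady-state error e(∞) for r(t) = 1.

The open loop has no poles at the origin → type 0 system.
K_p = lim_{s→0} G_p(s) = 4·3 / (9·17·20) = 1/255.
e_ss = 1/(1 + K_p) = 1/(256/255) = 255/256.

255/256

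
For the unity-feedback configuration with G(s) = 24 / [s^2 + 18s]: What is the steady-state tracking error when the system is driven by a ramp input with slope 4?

Lowest-order denominator term is 18s, so the open loop has 1 pole at the origin → type 1 system.
K_v = lim_{s→0} s·G(s) = 24 / 18 = 4/3.
e_ss = 4/K_v = 4/(4/3) = 3.

3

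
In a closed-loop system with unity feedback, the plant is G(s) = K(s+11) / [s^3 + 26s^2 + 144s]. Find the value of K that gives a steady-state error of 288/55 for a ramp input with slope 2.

5

Factoring s from the denominator leaves a polynomial with constant term 144, so the system is type 1.
K_v = lim_{s→0} s·G(s) = K·11 / 144 = (11/144)·K.
e_ss = 2/K_v = 288/55 ⇒ K_v = 55/144 ⇒ K = (55/144)/(11/144) = 5.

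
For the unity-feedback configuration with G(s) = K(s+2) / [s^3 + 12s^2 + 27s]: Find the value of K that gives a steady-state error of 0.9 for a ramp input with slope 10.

150

Factoring s from the denominator leaves a polynomial with constant term 27, so the system is type 1.
K_v = lim_{s→0} s·G(s) = K·2 / 27 = (2/27)·K.
e_ss = 10/K_v = 0.9 ⇒ K_v = 100/9 ⇒ K = (100/9)/(2/27) = 150.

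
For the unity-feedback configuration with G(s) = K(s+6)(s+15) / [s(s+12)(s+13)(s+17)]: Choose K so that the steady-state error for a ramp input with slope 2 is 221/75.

20

One free integrator in G(s): this is a type 1 system.
K_v = lim_{s→0} s·G(s) = K·6·15 / (12·13·17) = (15/442)·K.
e_ss = 2/K_v = 221/75 ⇒ K_v = 150/221 ⇒ K = (150/221)/(15/442) = 20.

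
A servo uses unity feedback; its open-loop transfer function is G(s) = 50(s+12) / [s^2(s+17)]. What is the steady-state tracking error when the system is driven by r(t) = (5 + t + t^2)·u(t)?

17/300

System type = 2 (two poles at s=0). Taking each input component in turn:
  • 5: tracked with zero error.
  • t: tracked with zero error.
  • t^2: e_ss = 2/K_a with K_a=600/17 → 17/300.
Total e_ss = 17/300.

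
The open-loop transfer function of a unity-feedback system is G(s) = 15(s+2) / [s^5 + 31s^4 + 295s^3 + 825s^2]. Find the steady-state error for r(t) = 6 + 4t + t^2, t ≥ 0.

The denominator has no term below 825s^2 — 2 poles at s=0, type 2. Treating each term separately:
  • 6: tracked with zero error.
  • 4t: tracked with zero error.
  • t^2: e_ss = 2/K_a with K_a=2/55 → 55.
Total e_ss = 55.

55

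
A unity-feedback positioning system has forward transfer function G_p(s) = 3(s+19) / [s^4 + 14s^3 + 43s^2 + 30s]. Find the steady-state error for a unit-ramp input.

10/19

Factoring s from the denominator leaves a polynomial with constant term 30, so the system is type 1.
K_v = lim_{s→0} s·G_p(s) = 3·19 / 30 = 1.9.
e_ss = 1/K_v = 1/1.9 = 10/19.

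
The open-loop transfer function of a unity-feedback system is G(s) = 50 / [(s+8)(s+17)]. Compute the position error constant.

G(s) has no factors of s in the denominator, so the system is type 0.
K_p = lim_{s→0} G(s) = 50 / (8·17) = 25/68.

25/68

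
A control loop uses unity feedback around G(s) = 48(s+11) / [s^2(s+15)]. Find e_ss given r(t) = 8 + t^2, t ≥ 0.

G(s) has two factors of s in the denominator, so the system is type 2. Treating each term separately:
  • 8: tracked with zero error.
  • t^2: e_ss = 2/K_a with K_a=35.2 → 5/88.
Total e_ss = 5/88.

5/88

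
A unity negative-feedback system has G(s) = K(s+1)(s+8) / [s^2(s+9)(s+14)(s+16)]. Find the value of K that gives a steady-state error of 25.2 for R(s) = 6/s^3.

System type = 2 (two poles at s=0).
K_a = lim_{s→0} s^2·G(s) = K·1·8 / (9·14·16) = (1/252)·K.
e_ss = 6/K_a = 25.2 ⇒ K_a = 5/21 ⇒ K = (5/21)/(1/252) = 60.

60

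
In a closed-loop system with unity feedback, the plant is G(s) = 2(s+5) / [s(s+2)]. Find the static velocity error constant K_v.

5

System type = 1 (one pole at s=0).
K_v = lim_{s→0} s·G(s) = 2·5 / (2) = 5.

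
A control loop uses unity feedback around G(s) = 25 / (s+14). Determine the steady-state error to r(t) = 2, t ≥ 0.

The open loop has no poles at the origin → type 0 system.
K_p = lim_{s→0} G(s) = 25 / (14) = 25/14.
e_ss = 2/(1 + K_p) = 2/(39/14) = 28/39.

28/39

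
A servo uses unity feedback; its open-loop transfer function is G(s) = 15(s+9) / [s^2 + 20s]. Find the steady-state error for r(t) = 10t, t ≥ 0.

The denominator has no term below 20s — 1 pole at s=0, type 1.
K_v = lim_{s→0} s·G(s) = 15·9 / 20 = 6.75.
e_ss = 10/K_v = 10/6.75 = 40/27.

40/27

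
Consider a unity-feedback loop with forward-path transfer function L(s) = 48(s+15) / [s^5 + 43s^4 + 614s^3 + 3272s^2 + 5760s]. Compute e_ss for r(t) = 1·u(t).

Factoring s from the denominator leaves a polynomial with constant term 5760, so the system is type 1.
K_p = ∞ for a type-1 system; e_ss to a step is zero.

0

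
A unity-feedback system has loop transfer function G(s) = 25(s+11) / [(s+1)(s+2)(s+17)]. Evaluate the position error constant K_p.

275/34

The open loop has no poles at the origin → type 0 system.
K_p = lim_{s→0} G(s) = 25·11 / (1·2·17) = 275/34.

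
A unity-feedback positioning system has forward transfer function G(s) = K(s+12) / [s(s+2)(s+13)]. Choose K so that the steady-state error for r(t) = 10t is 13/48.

80

One free integrator in G(s): this is a type 1 system.
K_v = lim_{s→0} s·G(s) = K·12 / (2·13) = (6/13)·K.
e_ss = 10/K_v = 13/48 ⇒ K_v = 480/13 ⇒ K = (480/13)/(6/13) = 80.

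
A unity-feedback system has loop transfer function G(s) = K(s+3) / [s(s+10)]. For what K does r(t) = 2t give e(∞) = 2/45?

150

One free integrator in G(s): this is a type 1 system.
K_v = lim_{s→0} s·G(s) = K·3 / (10) = 0.3·K.
e_ss = 2/K_v = 2/45 ⇒ K_v = 45 ⇒ K = 45/0.3 = 150.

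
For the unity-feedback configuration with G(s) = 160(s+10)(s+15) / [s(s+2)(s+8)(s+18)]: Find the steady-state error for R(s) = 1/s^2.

The open loop has one pole at the origin → type 1 system.
K_v = lim_{s→0} s·G(s) = 160·10·15 / (2·8·18) = 250/3.
e_ss = 1/K_v = 1/(250/3) = 0.012.

0.012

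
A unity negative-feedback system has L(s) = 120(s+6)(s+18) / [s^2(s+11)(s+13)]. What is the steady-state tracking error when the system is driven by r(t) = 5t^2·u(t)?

143/1296

System type = 2 (two poles at s=0).
K_a = lim_{s→0} s^2·L(s) = 120·6·18 / (11·13) = 12960/143.
r(t) = 5t^2 gives R(s) = 10/s^3.
e_ss = 10/K_a = 10/(12960/143) = 143/1296.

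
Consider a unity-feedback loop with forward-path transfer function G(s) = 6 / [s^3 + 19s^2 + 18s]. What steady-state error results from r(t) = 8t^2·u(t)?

infinity

Lowest-order denominator term is 18s, so the open loop has 1 pole at the origin → type 1 system.
K_a = lim_{s→0} s^2·G(s) = 0; the steady-state error to this parabolic input grows without bound.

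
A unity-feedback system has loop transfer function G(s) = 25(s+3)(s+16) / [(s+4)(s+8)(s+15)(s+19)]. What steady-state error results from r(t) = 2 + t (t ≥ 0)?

G(s) has no factors of s in the denominator, so the system is type 0. Treating each term separately:
  • 2: e_ss = 2/(1+K_p) with K_p=5/38 → 76/43.
  • t: a type-0 system cannot track it, e_ss → ∞.
The unbounded component dominates.

infinity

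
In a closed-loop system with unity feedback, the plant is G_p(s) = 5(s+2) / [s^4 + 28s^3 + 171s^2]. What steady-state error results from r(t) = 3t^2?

Factoring s^2 from the denominator leaves a polynomial with constant term 171, so the system is type 2.
K_a = lim_{s→0} s^2·G_p(s) = 5·2 / 171 = 10/171.
r(t) = 3t^2 gives R(s) = 6/s^3.
e_ss = 6/K_a = 6/(10/171) = 102.6.

102.6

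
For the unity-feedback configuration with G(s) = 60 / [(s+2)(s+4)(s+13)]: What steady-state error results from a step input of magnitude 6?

156/41

The open loop has no poles at the origin → type 0 system.
K_p = lim_{s→0} G(s) = 60 / (2·4·13) = 15/26.
e_ss = 6/(1 + K_p) = 6/(41/26) = 156/41.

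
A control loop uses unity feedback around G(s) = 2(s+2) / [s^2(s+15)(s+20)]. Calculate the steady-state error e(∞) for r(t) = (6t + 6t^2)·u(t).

System type = 2 (two poles at s=0). Treating each term separately:
  • 6t: tracked with zero error.
  • 6t^2: e_ss = 12/K_a with K_a=1/75 → 900.
Total e_ss = 900.

900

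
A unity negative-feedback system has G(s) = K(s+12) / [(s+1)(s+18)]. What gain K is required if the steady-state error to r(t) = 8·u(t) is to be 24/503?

250

System type = 0 (no poles at s=0).
K_p = lim_{s→0} G(s) = K·12 / (1·18) = (2/3)·K.
e_ss = 8/(1 + K_p) = 24/503 ⇒ 1 + (2/3)·K = 503/3 ⇒ K = 250.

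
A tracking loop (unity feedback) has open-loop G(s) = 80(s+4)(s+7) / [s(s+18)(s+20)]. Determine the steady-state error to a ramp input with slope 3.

The open loop has one pole at the origin → type 1 system.
K_v = lim_{s→0} s·G(s) = 80·4·7 / (18·20) = 56/9.
e_ss = 3/K_v = 3/(56/9) = 27/56.

27/56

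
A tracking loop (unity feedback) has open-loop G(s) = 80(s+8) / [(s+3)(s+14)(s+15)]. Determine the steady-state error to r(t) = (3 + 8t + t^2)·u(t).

System type = 0 (no poles at s=0). Taking each input component in turn:
  • 3: e_ss = 3/(1+K_p) with K_p=64/63 → 189/127.
  • 8t: a type-0 system cannot track it, e_ss → ∞.
  • t^2: a type-0 system cannot track it, e_ss → ∞.
The unbounded component dominates.

infinity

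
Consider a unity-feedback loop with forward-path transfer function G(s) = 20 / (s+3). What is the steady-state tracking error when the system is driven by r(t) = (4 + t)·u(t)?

infinity

No free integrators in G(s): this is a type 0 system. Taking each input component in turn:
  • 4: e_ss = 4/(1+K_p) with K_p=20/3 → 12/23.
  • t: a type-0 system cannot track it, e_ss → ∞.
The unbounded component dominates.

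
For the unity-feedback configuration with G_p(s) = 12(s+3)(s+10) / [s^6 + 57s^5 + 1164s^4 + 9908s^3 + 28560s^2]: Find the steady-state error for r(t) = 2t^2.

Factoring s^2 from the denominator leaves a polynomial with constant term 28560, so the system is type 2.
K_a = lim_{s→0} s^2·G_p(s) = 12·3·10 / 28560 = 3/238.
r(t) = 2t^2 gives R(s) = 4/s^3.
e_ss = 4/K_a = 4/(3/238) = 952/3.

952/3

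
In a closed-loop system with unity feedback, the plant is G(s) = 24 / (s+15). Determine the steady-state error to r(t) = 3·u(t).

The open loop has no poles at the origin → type 0 system.
K_p = lim_{s→0} G(s) = 24 / (15) = 1.6.
e_ss = 3/(1 + K_p) = 3/2.6 = 15/13.

15/13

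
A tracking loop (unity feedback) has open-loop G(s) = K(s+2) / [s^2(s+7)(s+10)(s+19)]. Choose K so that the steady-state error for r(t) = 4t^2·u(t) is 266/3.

System type = 2 (two poles at s=0).
K_a = lim_{s→0} s^2·G(s) = K·2 / (7·10·19) = (1/665)·K.
e_ss = 8/K_a = 266/3 ⇒ K_a = 12/133 ⇒ K = (12/133)/(1/665) = 60.

60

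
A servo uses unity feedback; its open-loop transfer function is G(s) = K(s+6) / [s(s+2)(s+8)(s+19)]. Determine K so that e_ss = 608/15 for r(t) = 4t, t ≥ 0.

System type = 1 (one pole at s=0).
K_v = lim_{s→0} s·G(s) = K·6 / (2·8·19) = (3/152)·K.
e_ss = 4/K_v = 608/15 ⇒ K_v = 15/152 ⇒ K = (15/152)/(3/152) = 5.

5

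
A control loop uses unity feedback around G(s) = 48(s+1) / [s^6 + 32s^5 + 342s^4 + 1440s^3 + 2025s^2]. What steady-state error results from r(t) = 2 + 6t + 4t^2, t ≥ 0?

The denominator has no term below 2025s^2 — 2 poles at s=0, type 2. Treating each term separately:
  • 2: tracked with zero error.
  • 6t: tracked with zero error.
  • 4t^2: e_ss = 8/K_a with K_a=16/675 → 337.5.
Total e_ss = 337.5.

337.5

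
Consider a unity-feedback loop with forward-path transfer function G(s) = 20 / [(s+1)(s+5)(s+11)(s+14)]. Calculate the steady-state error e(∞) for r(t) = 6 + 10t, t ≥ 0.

infinity

System type = 0 (no poles at s=0). By superposition:
  • 6: e_ss = 6/(1+K_p) with K_p=2/77 → 462/79.
  • 10t: a type-0 system cannot track it, e_ss → ∞.
The unbounded component dominates.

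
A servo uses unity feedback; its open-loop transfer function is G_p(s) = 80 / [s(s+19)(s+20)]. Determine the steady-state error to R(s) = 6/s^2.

28.5

One free integrator in G_p(s): this is a type 1 system.
K_v = lim_{s→0} s·G_p(s) = 80 / (19·20) = 4/19.
e_ss = 6/K_v = 6/(4/19) = 28.5.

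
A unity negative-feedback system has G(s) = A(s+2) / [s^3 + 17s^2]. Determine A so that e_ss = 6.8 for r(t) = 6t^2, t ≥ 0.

15

Lowest-order denominator term is 17s^2, so the open loop has 2 poles at the origin → type 2 system.
K_a = lim_{s→0} s^2·G(s) = A·2 / 17 = (2/17)·A.
e_ss = 12/K_a = 6.8 ⇒ K_a = 30/17 ⇒ A = (30/17)/(2/17) = 15.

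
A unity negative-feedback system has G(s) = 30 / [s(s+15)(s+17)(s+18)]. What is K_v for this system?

One free integrator in G(s): this is a type 1 system.
K_v = lim_{s→0} s·G(s) = 30 / (15·17·18) = 1/153.

1/153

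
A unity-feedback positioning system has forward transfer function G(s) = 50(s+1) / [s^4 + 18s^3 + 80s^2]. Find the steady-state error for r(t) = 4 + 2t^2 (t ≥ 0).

The denominator has no term below 80s^2 — 2 poles at s=0, type 2. By superposition:
  • 4: tracked with zero error.
  • 2t^2: e_ss = 4/K_a with K_a=0.625 → 6.4.
Total e_ss = 6.4.

6.4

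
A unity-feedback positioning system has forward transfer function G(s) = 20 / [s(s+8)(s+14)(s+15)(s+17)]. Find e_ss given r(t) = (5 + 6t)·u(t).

8568

The open loop has one pole at the origin → type 1 system. Taking each input component in turn:
  • 5: tracked with zero error.
  • 6t: e_ss = 6/K_v with K_v=1/1428 → 8568.
Total e_ss = 8568.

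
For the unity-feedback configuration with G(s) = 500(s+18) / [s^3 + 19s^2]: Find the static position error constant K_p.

infinity

K_p = lim_{s→0} G(s); with 2 poles at the origin the limit diverges, so K_p = ∞.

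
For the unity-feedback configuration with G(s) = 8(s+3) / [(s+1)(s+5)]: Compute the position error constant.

No free integrators in G(s): this is a type 0 system.
K_p = lim_{s→0} G(s) = 8·3 / (1·5) = 4.8.

4.8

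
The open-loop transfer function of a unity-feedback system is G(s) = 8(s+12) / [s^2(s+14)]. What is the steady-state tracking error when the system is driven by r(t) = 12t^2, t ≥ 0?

3.5

G(s) has two factors of s in the denominator, so the system is type 2.
K_a = lim_{s→0} s^2·G(s) = 8·12 / (14) = 48/7.
r(t) = 12t^2 gives R(s) = 24/s^3.
e_ss = 24/K_a = 24/(48/7) = 3.5.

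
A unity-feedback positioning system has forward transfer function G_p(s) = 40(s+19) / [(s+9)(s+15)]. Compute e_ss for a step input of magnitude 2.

54/179

The open loop has no poles at the origin → type 0 system.
K_p = lim_{s→0} G_p(s) = 40·19 / (9·15) = 152/27.
e_ss = 2/(1 + K_p) = 2/(179/27) = 54/179.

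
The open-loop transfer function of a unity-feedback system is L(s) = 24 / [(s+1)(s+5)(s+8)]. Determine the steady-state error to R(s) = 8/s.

The open loop has no poles at the origin → type 0 system.
K_p = lim_{s→0} L(s) = 24 / (1·5·8) = 0.6.
e_ss = 8/(1 + K_p) = 8/1.6 = 5.

5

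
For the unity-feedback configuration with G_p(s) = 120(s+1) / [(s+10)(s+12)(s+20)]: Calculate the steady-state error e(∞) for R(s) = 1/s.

20/21

G_p(s) has no factors of s in the denominator, so the system is type 0.
K_p = lim_{s→0} G_p(s) = 120·1 / (10·12·20) = 0.05.
e_ss = 1/(1 + K_p) = 1/1.05 = 20/21.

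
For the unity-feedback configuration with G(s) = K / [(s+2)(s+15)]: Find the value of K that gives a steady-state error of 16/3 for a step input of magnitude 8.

G(s) has no factors of s in the denominator, so the system is type 0.
K_p = lim_{s→0} G(s) = K / (2·15) = (1/30)·K.
e_ss = 8/(1 + K_p) = 16/3 ⇒ 1 + (1/30)·K = 1.5 ⇒ K = 15.

15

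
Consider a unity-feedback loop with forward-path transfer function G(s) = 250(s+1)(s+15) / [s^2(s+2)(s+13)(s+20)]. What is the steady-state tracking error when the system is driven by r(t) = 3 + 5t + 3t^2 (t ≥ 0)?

0.832

G(s) has two factors of s in the denominator, so the system is type 2. Treating each term separately:
  • 3: tracked with zero error.
  • 5t: tracked with zero error.
  • 3t^2: e_ss = 6/K_a with K_a=375/52 → 0.832.
Total e_ss = 0.832.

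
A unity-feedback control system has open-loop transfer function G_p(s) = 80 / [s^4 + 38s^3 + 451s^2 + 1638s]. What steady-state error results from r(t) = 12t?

Lowest-order denominator term is 1638s, so the open loop has 1 pole at the origin → type 1 system.
K_v = lim_{s→0} s·G_p(s) = 80 / 1638 = 40/819.
e_ss = 12/K_v = 12/(40/819) = 245.7.

245.7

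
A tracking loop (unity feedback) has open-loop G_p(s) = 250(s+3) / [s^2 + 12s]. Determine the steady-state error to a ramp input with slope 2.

0.032

Lowest-order denominator term is 12s, so the open loop has 1 pole at the origin → type 1 system.
K_v = lim_{s→0} s·G_p(s) = 250·3 / 12 = 62.5.
e_ss = 2/K_v = 2/62.5 = 0.032.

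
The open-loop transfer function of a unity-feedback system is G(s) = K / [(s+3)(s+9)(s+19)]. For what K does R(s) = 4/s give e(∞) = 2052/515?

2

G(s) has no factors of s in the denominator, so the system is type 0.
K_p = lim_{s→0} G(s) = K / (3·9·19) = (1/513)·K.
e_ss = 4/(1 + K_p) = 2052/515 ⇒ 1 + (1/513)·K = 515/513 ⇒ K = 2.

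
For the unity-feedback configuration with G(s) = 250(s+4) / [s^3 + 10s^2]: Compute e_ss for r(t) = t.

0

Factoring s^2 from the denominator leaves a polynomial with constant term 10, so the system is type 2.
A type-2 system has K_v = ∞, so it tracks a ramp input with zero steady-state error.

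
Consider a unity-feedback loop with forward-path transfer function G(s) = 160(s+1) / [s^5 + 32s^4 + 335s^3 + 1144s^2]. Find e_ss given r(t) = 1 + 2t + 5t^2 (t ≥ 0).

Factoring s^2 from the denominator leaves a polynomial with constant term 1144, so the system is type 2. Treating each term separately:
  • 1: tracked with zero error.
  • 2t: tracked with zero error.
  • 5t^2: e_ss = 10/K_a with K_a=20/143 → 71.5.
Total e_ss = 71.5.

71.5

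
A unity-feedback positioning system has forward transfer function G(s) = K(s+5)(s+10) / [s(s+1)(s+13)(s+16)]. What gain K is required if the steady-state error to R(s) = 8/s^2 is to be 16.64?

System type = 1 (one pole at s=0).
K_v = lim_{s→0} s·G(s) = K·5·10 / (1·13·16) = (25/104)·K.
e_ss = 8/K_v = 16.64 ⇒ K_v = 25/52 ⇒ K = (25/52)/(25/104) = 2.

2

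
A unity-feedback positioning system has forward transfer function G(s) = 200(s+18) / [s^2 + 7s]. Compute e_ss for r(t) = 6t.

The denominator has no term below 7s — 1 pole at s=0, type 1.
K_v = lim_{s→0} s·G(s) = 200·18 / 7 = 3600/7.
e_ss = 6/K_v = 6/(3600/7) = 7/600.

7/600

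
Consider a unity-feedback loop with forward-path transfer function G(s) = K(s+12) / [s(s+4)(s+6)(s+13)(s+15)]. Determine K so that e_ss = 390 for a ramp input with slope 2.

One free integrator in G(s): this is a type 1 system.
K_v = lim_{s→0} s·G(s) = K·12 / (4·6·13·15) = (1/390)·K.
e_ss = 2/K_v = 390 ⇒ K_v = 1/195 ⇒ K = (1/195)/(1/390) = 2.

2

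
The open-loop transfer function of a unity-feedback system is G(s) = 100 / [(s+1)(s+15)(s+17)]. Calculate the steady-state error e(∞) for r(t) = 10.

G(s) has no factors of s in the denominator, so the system is type 0.
K_p = lim_{s→0} G(s) = 100 / (1·15·17) = 20/51.
e_ss = 10/(1 + K_p) = 10/(71/51) = 510/71.

510/71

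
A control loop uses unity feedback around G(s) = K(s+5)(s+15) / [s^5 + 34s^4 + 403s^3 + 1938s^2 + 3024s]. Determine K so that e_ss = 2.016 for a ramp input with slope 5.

100

Factoring s from the denominator leaves a polynomial with constant term 3024, so the system is type 1.
K_v = lim_{s→0} s·G(s) = K·5·15 / 3024 = (25/1008)·K.
e_ss = 5/K_v = 2.016 ⇒ K_v = 625/252 ⇒ K = (625/252)/(25/1008) = 100.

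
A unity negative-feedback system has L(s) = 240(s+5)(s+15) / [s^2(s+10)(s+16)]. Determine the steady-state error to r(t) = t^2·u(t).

4/225

Two free integrators in L(s): this is a type 2 system.
K_a = lim_{s→0} s^2·L(s) = 240·5·15 / (10·16) = 112.5.
r(t) = t^2 gives R(s) = 2/s^3.
e_ss = 2/K_a = 2/112.5 = 4/225.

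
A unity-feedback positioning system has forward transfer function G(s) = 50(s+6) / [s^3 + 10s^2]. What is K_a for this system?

30

Factoring s^2 from the denominator leaves a polynomial with constant term 10, so the system is type 2.
K_a = lim_{s→0} s^2·G(s) = 50·6 / 10 = 30.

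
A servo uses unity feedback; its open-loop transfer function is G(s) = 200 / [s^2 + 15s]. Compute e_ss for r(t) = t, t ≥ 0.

0.075

Lowest-order denominator term is 15s, so the open loop has 1 pole at the origin → type 1 system.
K_v = lim_{s→0} s·G(s) = 200 / 15 = 40/3.
e_ss = 1/K_v = 1/(40/3) = 0.075.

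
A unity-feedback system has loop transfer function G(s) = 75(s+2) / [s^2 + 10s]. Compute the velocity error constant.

Lowest-order denominator term is 10s, so the open loop has 1 pole at the origin → type 1 system.
K_v = lim_{s→0} s·G(s) = 75·2 / 10 = 15.

15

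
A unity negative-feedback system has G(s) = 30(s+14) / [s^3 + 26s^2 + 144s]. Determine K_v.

35/12

The denominator has no term below 144s — 1 pole at s=0, type 1.
K_v = lim_{s→0} s·G(s) = 30·14 / 144 = 35/12.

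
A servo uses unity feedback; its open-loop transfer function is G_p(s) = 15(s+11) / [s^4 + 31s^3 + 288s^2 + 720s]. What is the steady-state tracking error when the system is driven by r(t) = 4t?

Lowest-order denominator term is 720s, so the open loop has 1 pole at the origin → type 1 system.
K_v = lim_{s→0} s·G_p(s) = 15·11 / 720 = 11/48.
e_ss = 4/K_v = 4/(11/48) = 192/11.

192/11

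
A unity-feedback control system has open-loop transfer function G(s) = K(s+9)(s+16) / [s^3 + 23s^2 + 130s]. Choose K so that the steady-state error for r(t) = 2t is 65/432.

Factoring s from the denominator leaves a polynomial with constant term 130, so the system is type 1.
K_v = lim_{s→0} s·G(s) = K·9·16 / 130 = (72/65)·K.
e_ss = 2/K_v = 65/432 ⇒ K_v = 864/65 ⇒ K = (864/65)/(72/65) = 12.

12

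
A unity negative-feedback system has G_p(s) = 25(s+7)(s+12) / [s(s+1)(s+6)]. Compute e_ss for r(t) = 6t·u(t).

3/175

The open loop has one pole at the origin → type 1 system.
K_v = lim_{s→0} s·G_p(s) = 25·7·12 / (1·6) = 350.
e_ss = 6/K_v = 6/350 = 3/175.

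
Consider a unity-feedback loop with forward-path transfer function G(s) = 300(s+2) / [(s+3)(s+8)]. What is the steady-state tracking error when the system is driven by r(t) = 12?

G(s) has no factors of s in the denominator, so the system is type 0.
K_p = lim_{s→0} G(s) = 300·2 / (3·8) = 25.
e_ss = 12/(1 + K_p) = 12/26 = 6/13.

6/13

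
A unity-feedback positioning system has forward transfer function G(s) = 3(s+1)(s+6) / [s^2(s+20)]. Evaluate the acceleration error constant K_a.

0.9

System type = 2 (two poles at s=0).
K_a = lim_{s→0} s^2·G(s) = 3·1·6 / (20) = 0.9.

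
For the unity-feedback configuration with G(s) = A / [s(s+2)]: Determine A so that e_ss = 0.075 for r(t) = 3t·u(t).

80

G(s) has one factor of s in the denominator, so the system is type 1.
K_v = lim_{s→0} s·G(s) = A / (2) = 0.5·A.
e_ss = 3/K_v = 0.075 ⇒ K_v = 40 ⇒ A = 40/0.5 = 80.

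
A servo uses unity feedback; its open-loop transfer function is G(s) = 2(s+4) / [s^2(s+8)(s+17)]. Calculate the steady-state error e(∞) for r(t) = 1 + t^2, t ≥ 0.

34

System type = 2 (two poles at s=0). Taking each input component in turn:
  • 1: tracked with zero error.
  • t^2: e_ss = 2/K_a with K_a=1/17 → 34.
Total e_ss = 34.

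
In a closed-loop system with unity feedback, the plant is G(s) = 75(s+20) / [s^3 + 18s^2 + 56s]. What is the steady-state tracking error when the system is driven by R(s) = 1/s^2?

Factoring s from the denominator leaves a polynomial with constant term 56, so the system is type 1.
K_v = lim_{s→0} s·G(s) = 75·20 / 56 = 375/14.
e_ss = 1/K_v = 1/(375/14) = 14/375.

14/375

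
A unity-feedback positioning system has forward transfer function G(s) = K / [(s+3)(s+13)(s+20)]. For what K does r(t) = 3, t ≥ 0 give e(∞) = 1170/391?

No free integrators in G(s): this is a type 0 system.
K_p = lim_{s→0} G(s) = K / (3·13·20) = (1/780)·K.
e_ss = 3/(1 + K_p) = 1170/391 ⇒ 1 + (1/780)·K = 391/390 ⇒ K = 2.

2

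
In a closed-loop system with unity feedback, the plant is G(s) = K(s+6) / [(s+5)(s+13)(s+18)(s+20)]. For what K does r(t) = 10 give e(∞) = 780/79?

System type = 0 (no poles at s=0).
K_p = lim_{s→0} G(s) = K·6 / (5·13·18·20) = (1/3900)·K.
e_ss = 10/(1 + K_p) = 780/79 ⇒ 1 + (1/3900)·K = 79/78 ⇒ K = 50.

50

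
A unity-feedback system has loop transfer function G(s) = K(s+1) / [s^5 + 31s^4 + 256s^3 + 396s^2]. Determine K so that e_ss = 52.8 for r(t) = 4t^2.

60

Lowest-order denominator term is 396s^2, so the open loop has 2 poles at the origin → type 2 system.
K_a = lim_{s→0} s^2·G(s) = K·1 / 396 = (1/396)·K.
e_ss = 8/K_a = 52.8 ⇒ K_a = 5/33 ⇒ K = (5/33)/(1/396) = 60.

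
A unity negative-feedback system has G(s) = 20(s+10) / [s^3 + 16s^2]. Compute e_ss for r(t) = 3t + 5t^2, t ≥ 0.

0.8

Factoring s^2 from the denominator leaves a polynomial with constant term 16, so the system is type 2. By superposition:
  • 3t: tracked with zero error.
  • 5t^2: e_ss = 10/K_a with K_a=12.5 → 0.8.
Total e_ss = 0.8.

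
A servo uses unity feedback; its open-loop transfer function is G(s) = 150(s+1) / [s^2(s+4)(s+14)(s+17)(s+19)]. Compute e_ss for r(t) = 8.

Two free integrators in G(s): this is a type 2 system.
K_p = ∞ for a type-2 system; e_ss to a step is zero.

0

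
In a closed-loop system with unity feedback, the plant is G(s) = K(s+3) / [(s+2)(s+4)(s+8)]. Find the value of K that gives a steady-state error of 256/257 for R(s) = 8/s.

150

G(s) has no factors of s in the denominator, so the system is type 0.
K_p = lim_{s→0} G(s) = K·3 / (2·4·8) = (3/64)·K.
e_ss = 8/(1 + K_p) = 256/257 ⇒ 1 + (3/64)·K = 257/32 ⇒ K = 150.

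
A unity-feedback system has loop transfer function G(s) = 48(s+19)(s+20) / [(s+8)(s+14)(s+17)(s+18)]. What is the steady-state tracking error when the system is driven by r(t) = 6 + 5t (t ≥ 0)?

G(s) has no factors of s in the denominator, so the system is type 0. By superposition:
  • 6: e_ss = 6/(1+K_p) with K_p=190/357 → 2142/547.
  • 5t: a type-0 system cannot track it, e_ss → ∞.
The unbounded component dominates.

infinity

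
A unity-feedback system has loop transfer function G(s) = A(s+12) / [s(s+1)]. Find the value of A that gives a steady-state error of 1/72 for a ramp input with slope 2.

12

G(s) has one factor of s in the denominator, so the system is type 1.
K_v = lim_{s→0} s·G(s) = A·12 / (1) = 12·A.
e_ss = 2/K_v = 1/72 ⇒ K_v = 144 ⇒ A = 144/12 = 12.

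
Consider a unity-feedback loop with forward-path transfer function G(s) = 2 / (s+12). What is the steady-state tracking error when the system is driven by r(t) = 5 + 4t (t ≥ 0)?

The open loop has no poles at the origin → type 0 system. Treating each term separately:
  • 5: e_ss = 5/(1+K_p) with K_p=1/6 → 30/7.
  • 4t: a type-0 system cannot track it, e_ss → ∞.
The unbounded component dominates.

infinity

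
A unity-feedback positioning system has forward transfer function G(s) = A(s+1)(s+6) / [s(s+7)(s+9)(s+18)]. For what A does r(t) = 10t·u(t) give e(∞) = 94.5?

20

The open loop has one pole at the origin → type 1 system.
K_v = lim_{s→0} s·G(s) = A·1·6 / (7·9·18) = (1/189)·A.
e_ss = 10/K_v = 94.5 ⇒ K_v = 20/189 ⇒ A = (20/189)/(1/189) = 20.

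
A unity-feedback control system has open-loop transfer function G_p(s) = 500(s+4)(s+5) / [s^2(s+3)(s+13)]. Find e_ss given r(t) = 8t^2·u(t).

The open loop has two poles at the origin → type 2 system.
K_a = lim_{s→0} s^2·G_p(s) = 500·4·5 / (3·13) = 10000/39.
r(t) = 8t^2 gives R(s) = 16/s^3.
e_ss = 16/K_a = 16/(10000/39) = 0.0624.

0.0624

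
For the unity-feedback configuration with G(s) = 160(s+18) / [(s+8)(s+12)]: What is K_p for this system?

System type = 0 (no poles at s=0).
K_p = lim_{s→0} G(s) = 160·18 / (8·12) = 30.

30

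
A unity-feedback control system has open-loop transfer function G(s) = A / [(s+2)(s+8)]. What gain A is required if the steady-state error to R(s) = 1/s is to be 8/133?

250

System type = 0 (no poles at s=0).
K_p = lim_{s→0} G(s) = A / (2·8) = 0.0625·A.
e_ss = 1/(1 + K_p) = 8/133 ⇒ 1 + 0.0625·A = 16.625 ⇒ A = 250.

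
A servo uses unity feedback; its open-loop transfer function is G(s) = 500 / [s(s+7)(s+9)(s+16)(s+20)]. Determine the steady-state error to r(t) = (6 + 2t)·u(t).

System type = 1 (one pole at s=0). Taking each input component in turn:
  • 6: tracked with zero error.
  • 2t: e_ss = 2/K_v with K_v=25/1008 → 80.64.
Total e_ss = 80.64.

80.64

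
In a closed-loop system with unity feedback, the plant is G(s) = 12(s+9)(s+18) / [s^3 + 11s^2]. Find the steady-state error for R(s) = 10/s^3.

Lowest-order denominator term is 11s^2, so the open loop has 2 poles at the origin → type 2 system.
K_a = lim_{s→0} s^2·G(s) = 12·9·18 / 11 = 1944/11.
r(t) = 5t^2 gives R(s) = 10/s^3.
e_ss = 10/K_a = 10/(1944/11) = 55/972.

55/972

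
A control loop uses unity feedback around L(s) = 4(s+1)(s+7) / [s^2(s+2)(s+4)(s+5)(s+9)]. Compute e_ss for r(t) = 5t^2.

900/7

Two free integrators in L(s): this is a type 2 system.
K_a = lim_{s→0} s^2·L(s) = 4·1·7 / (2·4·5·9) = 7/90.
r(t) = 5t^2 gives R(s) = 10/s^3.
e_ss = 10/K_a = 10/(7/90) = 900/7.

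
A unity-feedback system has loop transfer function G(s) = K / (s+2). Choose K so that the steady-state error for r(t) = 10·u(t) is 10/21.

G(s) has no factors of s in the denominator, so the system is type 0.
K_p = lim_{s→0} G(s) = K / (2) = 0.5·K.
e_ss = 10/(1 + K_p) = 10/21 ⇒ 1 + 0.5·K = 21 ⇒ K = 40.

40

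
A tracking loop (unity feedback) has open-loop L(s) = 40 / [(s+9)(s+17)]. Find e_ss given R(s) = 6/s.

L(s) has no factors of s in the denominator, so the system is type 0.
K_p = lim_{s→0} L(s) = 40 / (9·17) = 40/153.
e_ss = 6/(1 + K_p) = 6/(193/153) = 918/193.

918/193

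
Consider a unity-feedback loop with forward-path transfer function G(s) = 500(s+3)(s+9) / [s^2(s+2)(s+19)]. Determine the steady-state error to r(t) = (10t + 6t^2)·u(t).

38/1125

The open loop has two poles at the origin → type 2 system. By superposition:
  • 10t: tracked with zero error.
  • 6t^2: e_ss = 12/K_a with K_a=6750/19 → 38/1125.
Total e_ss = 38/1125.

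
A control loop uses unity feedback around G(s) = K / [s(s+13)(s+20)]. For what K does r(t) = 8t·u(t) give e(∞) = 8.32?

System type = 1 (one pole at s=0).
K_v = lim_{s→0} s·G(s) = K / (13·20) = (1/260)·K.
e_ss = 8/K_v = 8.32 ⇒ K_v = 25/26 ⇒ K = (25/26)/(1/260) = 250.

250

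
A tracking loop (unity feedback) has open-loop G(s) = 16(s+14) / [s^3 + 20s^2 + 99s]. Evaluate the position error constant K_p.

infinity

K_p = lim_{s→0} G(s); with 1 pole at the origin the limit diverges, so K_p = ∞.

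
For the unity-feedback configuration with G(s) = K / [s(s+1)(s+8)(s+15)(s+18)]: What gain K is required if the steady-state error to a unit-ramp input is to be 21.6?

100

System type = 1 (one pole at s=0).
K_v = lim_{s→0} s·G(s) = K / (1·8·15·18) = (1/2160)·K.
e_ss = 1/K_v = 21.6 ⇒ K_v = 5/108 ⇒ K = (5/108)/(1/2160) = 100.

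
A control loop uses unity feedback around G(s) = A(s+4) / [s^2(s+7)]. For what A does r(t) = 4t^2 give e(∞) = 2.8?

5

G(s) has two factors of s in the denominator, so the system is type 2.
K_a = lim_{s→0} s^2·G(s) = A·4 / (7) = (4/7)·A.
e_ss = 8/K_a = 2.8 ⇒ K_a = 20/7 ⇒ A = (20/7)/(4/7) = 5.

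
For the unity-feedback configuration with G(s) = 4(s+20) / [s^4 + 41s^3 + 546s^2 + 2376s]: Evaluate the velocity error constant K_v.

The denominator has no term below 2376s — 1 pole at s=0, type 1.
K_v = lim_{s→0} s·G(s) = 4·20 / 2376 = 10/297.

10/297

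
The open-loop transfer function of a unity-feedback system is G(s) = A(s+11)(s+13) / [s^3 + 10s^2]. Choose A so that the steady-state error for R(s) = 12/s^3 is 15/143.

8

Factoring s^2 from the denominator leaves a polynomial with constant term 10, so the system is type 2.
K_a = lim_{s→0} s^2·G(s) = A·11·13 / 10 = 14.3·A.
e_ss = 12/K_a = 15/143 ⇒ K_a = 114.4 ⇒ A = 114.4/14.3 = 8.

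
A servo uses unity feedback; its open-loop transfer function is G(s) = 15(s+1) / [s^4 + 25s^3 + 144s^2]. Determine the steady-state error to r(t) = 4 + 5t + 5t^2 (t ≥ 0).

96

Lowest-order denominator term is 144s^2, so the open loop has 2 poles at the origin → type 2 system. By superposition:
  • 4: tracked with zero error.
  • 5t: tracked with zero error.
  • 5t^2: e_ss = 10/K_a with K_a=5/48 → 96.
Total e_ss = 96.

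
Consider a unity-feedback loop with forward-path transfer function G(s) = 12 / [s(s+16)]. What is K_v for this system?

0.75

System type = 1 (one pole at s=0).
K_v = lim_{s→0} s·G(s) = 12 / (16) = 0.75.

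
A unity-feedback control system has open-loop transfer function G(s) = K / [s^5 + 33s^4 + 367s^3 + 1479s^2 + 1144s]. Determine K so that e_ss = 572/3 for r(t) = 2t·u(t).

Factoring s from the denominator leaves a polynomial with constant term 1144, so the system is type 1.
K_v = lim_{s→0} s·G(s) = K / 1144 = (1/1144)·K.
e_ss = 2/K_v = 572/3 ⇒ K_v = 3/286 ⇒ K = (3/286)/(1/1144) = 12.

12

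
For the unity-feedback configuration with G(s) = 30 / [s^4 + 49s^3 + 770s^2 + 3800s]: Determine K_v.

The denominator has no term below 3800s — 1 pole at s=0, type 1.
K_v = lim_{s→0} s·G(s) = 30 / 3800 = 3/380.

3/380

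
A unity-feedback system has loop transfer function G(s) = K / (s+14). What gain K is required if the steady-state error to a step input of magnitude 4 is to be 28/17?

20

G(s) has no factors of s in the denominator, so the system is type 0.
K_p = lim_{s→0} G(s) = K / (14) = (1/14)·K.
e_ss = 4/(1 + K_p) = 28/17 ⇒ 1 + (1/14)·K = 17/7 ⇒ K = 20.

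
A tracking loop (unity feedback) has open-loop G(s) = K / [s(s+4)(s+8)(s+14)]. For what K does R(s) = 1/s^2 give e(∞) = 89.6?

System type = 1 (one pole at s=0).
K_v = lim_{s→0} s·G(s) = K / (4·8·14) = (1/448)·K.
e_ss = 1/K_v = 89.6 ⇒ K_v = 5/448 ⇒ K = (5/448)/(1/448) = 5.

5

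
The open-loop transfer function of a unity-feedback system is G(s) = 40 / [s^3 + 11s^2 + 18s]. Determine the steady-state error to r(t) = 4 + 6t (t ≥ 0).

Factoring s from the denominator leaves a polynomial with constant term 18, so the system is type 1. Treating each term separately:
  • 4: tracked with zero error.
  • 6t: e_ss = 6/K_v with K_v=20/9 → 2.7.
Total e_ss = 2.7.

2.7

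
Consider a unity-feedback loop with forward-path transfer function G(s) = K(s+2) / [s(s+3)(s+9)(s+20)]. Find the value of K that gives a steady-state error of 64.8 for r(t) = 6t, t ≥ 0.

25

System type = 1 (one pole at s=0).
K_v = lim_{s→0} s·G(s) = K·2 / (3·9·20) = (1/270)·K.
e_ss = 6/K_v = 64.8 ⇒ K_v = 5/54 ⇒ K = (5/54)/(1/270) = 25.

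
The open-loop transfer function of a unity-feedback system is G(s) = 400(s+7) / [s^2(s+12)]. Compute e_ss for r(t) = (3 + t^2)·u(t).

The open loop has two poles at the origin → type 2 system. Treating each term separately:
  • 3: tracked with zero error.
  • t^2: e_ss = 2/K_a with K_a=700/3 → 3/350.
Total e_ss = 3/350.

3/350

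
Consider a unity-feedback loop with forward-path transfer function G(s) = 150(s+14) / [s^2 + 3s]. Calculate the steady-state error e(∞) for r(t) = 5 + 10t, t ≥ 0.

The denominator has no term below 3s — 1 pole at s=0, type 1. Treating each term separately:
  • 5: tracked with zero error.
  • 10t: e_ss = 10/K_v with K_v=700 → 1/70.
Total e_ss = 1/70.

1/70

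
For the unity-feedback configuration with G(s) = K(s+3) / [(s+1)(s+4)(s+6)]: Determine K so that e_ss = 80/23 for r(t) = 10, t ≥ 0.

15

The open loop has no poles at the origin → type 0 system.
K_p = lim_{s→0} G(s) = K·3 / (1·4·6) = 0.125·K.
e_ss = 10/(1 + K_p) = 80/23 ⇒ 1 + 0.125·K = 2.875 ⇒ K = 15.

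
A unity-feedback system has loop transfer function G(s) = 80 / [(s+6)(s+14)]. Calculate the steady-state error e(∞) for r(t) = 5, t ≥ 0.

105/41

The open loop has no poles at the origin → type 0 system.
K_p = lim_{s→0} G(s) = 80 / (6·14) = 20/21.
e_ss = 5/(1 + K_p) = 5/(41/21) = 105/41.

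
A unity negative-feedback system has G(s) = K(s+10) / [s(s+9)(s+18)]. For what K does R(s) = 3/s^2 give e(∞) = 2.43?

G(s) has one factor of s in the denominator, so the system is type 1.
K_v = lim_{s→0} s·G(s) = K·10 / (9·18) = (5/81)·K.
e_ss = 3/K_v = 2.43 ⇒ K_v = 100/81 ⇒ K = (100/81)/(5/81) = 20.

20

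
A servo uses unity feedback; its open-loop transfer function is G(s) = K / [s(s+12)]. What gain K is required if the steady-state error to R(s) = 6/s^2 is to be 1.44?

50

G(s) has one factor of s in the denominator, so the system is type 1.
K_v = lim_{s→0} s·G(s) = K / (12) = (1/12)·K.
e_ss = 6/K_v = 1.44 ⇒ K_v = 25/6 ⇒ K = (25/6)/(1/12) = 50.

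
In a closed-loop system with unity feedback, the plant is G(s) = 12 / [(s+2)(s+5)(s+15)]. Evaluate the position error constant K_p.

0.08

G(s) has no factors of s in the denominator, so the system is type 0.
K_p = lim_{s→0} G(s) = 12 / (2·5·15) = 0.08.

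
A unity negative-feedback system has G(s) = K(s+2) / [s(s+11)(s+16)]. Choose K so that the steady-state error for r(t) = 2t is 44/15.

The open loop has one pole at the origin → type 1 system.
K_v = lim_{s→0} s·G(s) = K·2 / (11·16) = (1/88)·K.
e_ss = 2/K_v = 44/15 ⇒ K_v = 15/22 ⇒ K = (15/22)/(1/88) = 60.

60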